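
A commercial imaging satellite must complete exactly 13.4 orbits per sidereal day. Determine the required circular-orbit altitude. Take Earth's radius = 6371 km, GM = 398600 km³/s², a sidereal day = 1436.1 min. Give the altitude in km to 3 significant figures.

Required period T = 86166 / 13.4 = 6430.3 s.
From T = 2π√(a³/μ): a = (μ T²/4π²)^(1/3) = (398600 × 6430.3² / 4π²)^(1/3) = 7474 km.
Altitude h = a − R = 7474 − 6371 = 1103 km.

1100 km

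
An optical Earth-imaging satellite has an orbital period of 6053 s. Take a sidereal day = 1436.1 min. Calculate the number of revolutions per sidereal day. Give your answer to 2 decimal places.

Orbits per sidereal day = 86166 / 6053.0 = 14.235.

14.24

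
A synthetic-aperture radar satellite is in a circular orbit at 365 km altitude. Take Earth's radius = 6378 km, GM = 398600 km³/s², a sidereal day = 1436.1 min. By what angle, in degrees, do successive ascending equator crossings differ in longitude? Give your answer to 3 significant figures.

23.0°

Semi-major axis a = 6378 + 365 = 6743 km. Period T = 2π√(a³/μ) = 2π√(6743³/398600) = 5510.5 s = 91.84 min.
During one orbit Earth rotates (5510.5 / 86166) × 360° = 23.02°.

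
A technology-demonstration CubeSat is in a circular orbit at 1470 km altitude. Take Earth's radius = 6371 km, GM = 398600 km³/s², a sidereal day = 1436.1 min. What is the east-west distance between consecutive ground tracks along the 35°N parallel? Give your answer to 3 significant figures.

2630 km

Semi-major axis a = 6371 + 1470 = 7841 km. Period T = 2π√(a³/μ) = 2π√(7841³/398600) = 6909.8 s = 115.16 min.
Node shift per orbit = (6909.8/86166) × 360° = 28.87°.
Equatorial spacing = 28.87 × 111.2 km/° = 3210 km.
At 35° latitude, spacing = 3210 × cos(35°) = 2630 km.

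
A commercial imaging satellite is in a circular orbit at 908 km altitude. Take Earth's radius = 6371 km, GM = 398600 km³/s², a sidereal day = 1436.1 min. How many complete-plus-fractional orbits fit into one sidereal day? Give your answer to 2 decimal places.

Semi-major axis a = 6371 + 908 = 7279 km. Period T = 2π√(a³/μ) = 2π√(7279³/398600) = 6180.4 s = 103.01 min.
Orbits per sidereal day = 86166 / 6180.4 = 13.942.

13.94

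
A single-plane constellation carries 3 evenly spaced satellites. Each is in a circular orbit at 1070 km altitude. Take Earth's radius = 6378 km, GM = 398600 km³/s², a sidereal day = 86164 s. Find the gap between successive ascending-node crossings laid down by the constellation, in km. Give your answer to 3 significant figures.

992 km

Semi-major axis a = 6378 + 1070 = 7448 km. Period T = 2π√(a³/μ) = 2π√(7448³/398600) = 6396.9 s = 106.62 min.
Single-satellite node shift = (6396.9/86164) × 360° = 26.73°.
With 3 satellites evenly phased, successive equator crossings are 26.73/3 = 8.909° apart.
That is 8.909 × 111.3 = 992 km at the equator.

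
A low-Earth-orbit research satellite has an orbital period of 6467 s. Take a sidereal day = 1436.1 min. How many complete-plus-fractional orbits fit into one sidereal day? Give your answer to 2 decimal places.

13.32

Orbits per sidereal day = 86166 / 6467.0 = 13.324.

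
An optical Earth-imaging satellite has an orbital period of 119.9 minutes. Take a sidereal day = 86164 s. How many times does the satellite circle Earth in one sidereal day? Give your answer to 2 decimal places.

11.98

T = 119.9 min = 7194.0 s.
Orbits per sidereal day = 86164 / 7194.0 = 11.977.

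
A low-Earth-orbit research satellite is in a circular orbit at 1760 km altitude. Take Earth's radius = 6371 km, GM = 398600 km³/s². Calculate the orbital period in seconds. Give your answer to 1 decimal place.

Semi-major axis a = 6371 + 1760 = 8131 km. Period T = 2π√(a³/μ) = 2π√(8131³/398600) = 7296.7 s = 121.61 min.

7296.7 seconds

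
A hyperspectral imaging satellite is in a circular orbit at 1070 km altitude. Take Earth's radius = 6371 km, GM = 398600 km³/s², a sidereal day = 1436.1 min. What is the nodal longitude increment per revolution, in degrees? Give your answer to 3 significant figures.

26.7°

Semi-major axis a = 6371 + 1070 = 7441 km. Period T = 2π√(a³/μ) = 2π√(7441³/398600) = 6387.9 s = 106.47 min.
During one orbit Earth rotates (6387.9 / 86166) × 360° = 26.69°.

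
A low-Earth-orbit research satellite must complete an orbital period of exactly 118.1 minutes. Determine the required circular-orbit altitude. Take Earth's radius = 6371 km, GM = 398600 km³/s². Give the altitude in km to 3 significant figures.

T = 118.1 min = 7086.0 s.
From T = 2π√(a³/μ): a = (μ T²/4π²)^(1/3) = (398600 × 7086.0² / 4π²)^(1/3) = 7974 km.
Altitude h = a − R = 7974 − 6371 = 1603 km.

1600 km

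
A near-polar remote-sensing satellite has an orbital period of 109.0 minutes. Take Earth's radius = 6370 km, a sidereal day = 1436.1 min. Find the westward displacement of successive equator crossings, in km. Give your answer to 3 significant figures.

3040 km

T = 109.0 min = 6540.0 s.
During one orbit Earth rotates (6540.0 / 86166) × 360° = 27.32°.
At the equator that is 27.32° × (2π·6370/360) km/° = 27.32 × 111.2 = 3038 km.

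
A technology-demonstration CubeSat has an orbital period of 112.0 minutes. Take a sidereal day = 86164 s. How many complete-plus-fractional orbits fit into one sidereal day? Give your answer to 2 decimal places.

12.82

T = 112.0 min = 6720.0 s.
Orbits per sidereal day = 86164 / 6720.0 = 12.822.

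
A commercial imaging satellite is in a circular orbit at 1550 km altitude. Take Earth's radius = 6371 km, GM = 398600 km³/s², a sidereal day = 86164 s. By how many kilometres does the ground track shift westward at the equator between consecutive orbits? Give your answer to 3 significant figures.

3260 km

Semi-major axis a = 6371 + 1550 = 7921 km. Period T = 2π√(a³/μ) = 2π√(7921³/398600) = 7015.9 s = 116.93 min.
During one orbit Earth rotates (7015.9 / 86164) × 360° = 29.31°.
At the equator that is 29.31° × (2π·6371/360) km/° = 29.31 × 111.2 = 3259 km.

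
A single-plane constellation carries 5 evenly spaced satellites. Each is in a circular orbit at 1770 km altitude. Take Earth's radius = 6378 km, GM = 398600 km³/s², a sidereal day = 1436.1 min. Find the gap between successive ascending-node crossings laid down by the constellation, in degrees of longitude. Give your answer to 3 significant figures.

Semi-major axis a = 6378 + 1770 = 8148 km. Period T = 2π√(a³/μ) = 2π√(8148³/398600) = 7319.6 s = 121.99 min.
Single-satellite node shift = (7319.6/86166) × 360° = 30.58°.
With 5 satellites evenly phased, successive equator crossings are 30.58/5 = 6.116° apart.

6.12°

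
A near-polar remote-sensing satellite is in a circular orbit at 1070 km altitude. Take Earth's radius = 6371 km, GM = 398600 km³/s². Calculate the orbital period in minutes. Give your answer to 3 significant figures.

Semi-major axis a = 6371 + 1070 = 7441 km. Period T = 2π√(a³/μ) = 2π√(7441³/398600) = 6387.9 s = 106.47 min.

106 min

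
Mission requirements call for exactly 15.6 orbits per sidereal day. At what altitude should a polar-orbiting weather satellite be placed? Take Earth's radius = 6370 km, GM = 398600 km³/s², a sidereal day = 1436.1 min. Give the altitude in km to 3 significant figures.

Required period T = 86166 / 15.6 = 5523.5 s.
From T = 2π√(a³/μ): a = (μ T²/4π²)^(1/3) = (398600 × 5523.5² / 4π²)^(1/3) = 6754 km.
Altitude h = a − R = 6754 − 6370 = 384 km.

384 km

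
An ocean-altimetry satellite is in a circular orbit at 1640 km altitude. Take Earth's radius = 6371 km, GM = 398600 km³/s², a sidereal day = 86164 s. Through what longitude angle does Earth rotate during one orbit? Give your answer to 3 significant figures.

29.8°

Semi-major axis a = 6371 + 1640 = 8011 km. Period T = 2π√(a³/μ) = 2π√(8011³/398600) = 7135.8 s = 118.93 min.
During one orbit Earth rotates (7135.8 / 86164) × 360° = 29.81°.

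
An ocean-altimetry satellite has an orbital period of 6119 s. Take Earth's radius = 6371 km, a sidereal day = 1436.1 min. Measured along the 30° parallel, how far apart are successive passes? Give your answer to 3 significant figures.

Node shift per orbit = (6119.0/86166) × 360° = 25.57°.
Equatorial spacing = 25.57 × 111.2 km/° = 2843 km.
At 30° latitude, spacing = 2843 × cos(30°) = 2462 km.

2460 km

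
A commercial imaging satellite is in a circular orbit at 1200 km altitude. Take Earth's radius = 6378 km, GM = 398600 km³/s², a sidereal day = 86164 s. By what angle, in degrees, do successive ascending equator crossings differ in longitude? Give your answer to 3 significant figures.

Semi-major axis a = 6378 + 1200 = 7578 km. Period T = 2π√(a³/μ) = 2π√(7578³/398600) = 6565.1 s = 109.42 min.
During one orbit Earth rotates (6565.1 / 86164) × 360° = 27.43°.

27.4°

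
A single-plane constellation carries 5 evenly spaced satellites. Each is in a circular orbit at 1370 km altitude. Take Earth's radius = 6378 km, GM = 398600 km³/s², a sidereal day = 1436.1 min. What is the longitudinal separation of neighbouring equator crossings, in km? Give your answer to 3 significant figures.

631 km

Semi-major axis a = 6378 + 1370 = 7748 km. Period T = 2π√(a³/μ) = 2π√(7748³/398600) = 6787.3 s = 113.12 min.
Single-satellite node shift = (6787.3/86166) × 360° = 28.36°.
With 5 satellites evenly phased, successive equator crossings are 28.36/5 = 5.671° apart.
That is 5.671 × 111.3 = 631 km at the equator.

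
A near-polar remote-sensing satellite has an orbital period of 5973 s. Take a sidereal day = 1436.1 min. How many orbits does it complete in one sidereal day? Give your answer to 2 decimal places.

14.43

Orbits per sidereal day = 86166 / 5973.0 = 14.426.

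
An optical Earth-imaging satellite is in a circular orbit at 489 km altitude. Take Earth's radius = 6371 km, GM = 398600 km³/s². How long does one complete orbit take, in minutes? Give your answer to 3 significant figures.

94.2 min

Semi-major axis a = 6371 + 489 = 6860 km. Period T = 2π√(a³/μ) = 2π√(6860³/398600) = 5654.5 s = 94.24 min.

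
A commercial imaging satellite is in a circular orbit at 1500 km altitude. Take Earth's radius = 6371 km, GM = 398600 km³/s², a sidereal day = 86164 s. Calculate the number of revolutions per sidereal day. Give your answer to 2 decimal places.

12.40

Semi-major axis a = 6371 + 1500 = 7871 km. Period T = 2π√(a³/μ) = 2π√(7871³/398600) = 6949.5 s = 115.83 min.
Orbits per sidereal day = 86164 / 6949.5 = 12.399.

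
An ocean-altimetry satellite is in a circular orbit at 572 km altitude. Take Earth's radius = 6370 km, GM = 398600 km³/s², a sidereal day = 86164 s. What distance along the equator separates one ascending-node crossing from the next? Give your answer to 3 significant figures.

Semi-major axis a = 6370 + 572 = 6942 km. Period T = 2π√(a³/μ) = 2π√(6942³/398600) = 5756.2 s = 95.94 min.
During one orbit Earth rotates (5756.2 / 86164) × 360° = 24.05°.
At the equator that is 24.05° × (2π·6370/360) km/° = 24.05 × 111.2 = 2674 km.

2670 km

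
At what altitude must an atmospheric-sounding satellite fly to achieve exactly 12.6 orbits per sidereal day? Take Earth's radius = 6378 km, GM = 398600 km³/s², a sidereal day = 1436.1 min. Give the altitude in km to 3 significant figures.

Required period T = 86166 / 12.6 = 6838.6 s.
From T = 2π√(a³/μ): a = (μ T²/4π²)^(1/3) = (398600 × 6838.6² / 4π²)^(1/3) = 7787 km.
Altitude h = a − R = 7787 − 6378 = 1409 km.

1410 km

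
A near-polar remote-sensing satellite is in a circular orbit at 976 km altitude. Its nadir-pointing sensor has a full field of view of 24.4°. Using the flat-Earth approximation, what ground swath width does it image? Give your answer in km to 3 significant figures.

Half-angle = 24.4°/2 = 12.2°.
Swath width ≈ 2h·tan(θ/2) = 2 × 976 × tan(12.2°) = 422.0 km.

422 km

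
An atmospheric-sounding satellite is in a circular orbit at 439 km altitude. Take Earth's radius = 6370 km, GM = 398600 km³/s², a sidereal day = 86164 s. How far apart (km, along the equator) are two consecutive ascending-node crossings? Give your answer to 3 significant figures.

Semi-major axis a = 6370 + 439 = 6809 km. Period T = 2π√(a³/μ) = 2π√(6809³/398600) = 5591.6 s = 93.19 min.
During one orbit Earth rotates (5591.6 / 86164) × 360° = 23.36°.
At the equator that is 23.36° × (2π·6370/360) km/° = 23.36 × 111.2 = 2597 km.

2600 km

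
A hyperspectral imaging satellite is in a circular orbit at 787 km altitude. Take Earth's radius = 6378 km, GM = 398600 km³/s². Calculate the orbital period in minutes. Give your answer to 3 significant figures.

101 min

Semi-major axis a = 6378 + 787 = 7165 km. Period T = 2π√(a³/μ) = 2π√(7165³/398600) = 6035.8 s = 100.60 min.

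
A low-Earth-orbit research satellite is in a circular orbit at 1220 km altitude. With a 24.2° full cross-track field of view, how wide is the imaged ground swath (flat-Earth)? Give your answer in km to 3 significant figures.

523 km

Half-angle = 24.2°/2 = 12.1°.
Swath width ≈ 2h·tan(θ/2) = 2 × 1220 × tan(12.1°) = 523.1 km.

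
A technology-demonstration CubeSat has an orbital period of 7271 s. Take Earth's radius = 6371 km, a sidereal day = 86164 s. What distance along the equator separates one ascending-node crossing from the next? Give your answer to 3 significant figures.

3380 km

During one orbit Earth rotates (7271.0 / 86164) × 360° = 30.38°.
At the equator that is 30.38° × (2π·6371/360) km/° = 30.38 × 111.2 = 3378 km.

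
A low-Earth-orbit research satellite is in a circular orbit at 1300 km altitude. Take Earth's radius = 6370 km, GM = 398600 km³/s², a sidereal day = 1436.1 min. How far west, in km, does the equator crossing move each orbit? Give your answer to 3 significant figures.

Semi-major axis a = 6370 + 1300 = 7670 km. Period T = 2π√(a³/μ) = 2π√(7670³/398600) = 6685.0 s = 111.42 min.
During one orbit Earth rotates (6685.0 / 86166) × 360° = 27.93°.
At the equator that is 27.93° × (2π·6370/360) km/° = 27.93 × 111.2 = 3105 km.

3110 km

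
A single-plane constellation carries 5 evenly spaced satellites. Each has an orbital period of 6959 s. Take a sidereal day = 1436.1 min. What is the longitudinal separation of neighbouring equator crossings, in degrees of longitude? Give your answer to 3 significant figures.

Single-satellite node shift = (6959.0/86166) × 360° = 29.07°.
With 5 satellites evenly phased, successive equator crossings are 29.07/5 = 5.815° apart.

5.81°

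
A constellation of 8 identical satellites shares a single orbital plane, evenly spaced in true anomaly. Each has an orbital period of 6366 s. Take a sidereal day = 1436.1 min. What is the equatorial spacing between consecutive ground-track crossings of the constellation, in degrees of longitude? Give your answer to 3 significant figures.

Single-satellite node shift = (6366.0/86166) × 360° = 26.60°.
With 8 satellites evenly phased, successive equator crossings are 26.60/8 = 3.325° apart.

3.32°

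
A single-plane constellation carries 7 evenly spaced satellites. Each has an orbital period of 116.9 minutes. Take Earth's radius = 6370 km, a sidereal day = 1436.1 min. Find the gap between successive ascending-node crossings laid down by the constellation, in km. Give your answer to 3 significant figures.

T = 116.9 min = 7014.0 s.
Single-satellite node shift = (7014.0/86166) × 360° = 29.30°.
With 7 satellites evenly phased, successive equator crossings are 29.30/7 = 4.186° apart.
That is 4.186 × 111.2 = 465 km at the equator.

465 km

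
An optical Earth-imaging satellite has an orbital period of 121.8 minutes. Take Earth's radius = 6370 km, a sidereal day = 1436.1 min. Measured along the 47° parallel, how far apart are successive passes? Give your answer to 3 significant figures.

2320 km

T = 121.8 min = 7308.0 s.
Node shift per orbit = (7308.0/86166) × 360° = 30.53°.
Equatorial spacing = 30.53 × 111.2 km/° = 3395 km.
At 47° latitude, spacing = 3395 × cos(47°) = 2315 km.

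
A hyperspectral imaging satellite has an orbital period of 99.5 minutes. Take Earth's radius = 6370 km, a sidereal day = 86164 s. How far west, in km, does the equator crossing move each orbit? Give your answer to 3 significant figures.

T = 99.5 min = 5970.0 s.
During one orbit Earth rotates (5970.0 / 86164) × 360° = 24.94°.
At the equator that is 24.94° × (2π·6370/360) km/° = 24.94 × 111.2 = 2773 km.

2770 km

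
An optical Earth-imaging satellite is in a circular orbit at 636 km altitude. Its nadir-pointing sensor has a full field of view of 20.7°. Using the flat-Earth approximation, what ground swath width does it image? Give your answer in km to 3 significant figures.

Half-angle = 20.7°/2 = 10.35°.
Swath width ≈ 2h·tan(θ/2) = 2 × 636 × tan(10.35°) = 232.3 km.

232 km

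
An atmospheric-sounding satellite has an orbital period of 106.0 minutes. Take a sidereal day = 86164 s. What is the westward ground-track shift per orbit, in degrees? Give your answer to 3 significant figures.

26.6°

T = 106.0 min = 6360.0 s.
During one orbit Earth rotates (6360.0 / 86164) × 360° = 26.57°.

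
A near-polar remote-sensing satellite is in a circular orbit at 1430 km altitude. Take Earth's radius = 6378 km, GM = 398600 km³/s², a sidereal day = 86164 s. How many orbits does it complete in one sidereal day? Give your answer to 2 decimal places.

12.55

Semi-major axis a = 6378 + 1430 = 7808 km. Period T = 2π√(a³/μ) = 2π√(7808³/398600) = 6866.3 s = 114.44 min.
Orbits per sidereal day = 86164 / 6866.3 = 12.549.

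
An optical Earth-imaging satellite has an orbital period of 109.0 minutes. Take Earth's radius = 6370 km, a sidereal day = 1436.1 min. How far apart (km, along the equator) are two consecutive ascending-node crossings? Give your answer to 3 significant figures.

T = 109.0 min = 6540.0 s.
During one orbit Earth rotates (6540.0 / 86166) × 360° = 27.32°.
At the equator that is 27.32° × (2π·6370/360) km/° = 27.32 × 111.2 = 3038 km.

3040 km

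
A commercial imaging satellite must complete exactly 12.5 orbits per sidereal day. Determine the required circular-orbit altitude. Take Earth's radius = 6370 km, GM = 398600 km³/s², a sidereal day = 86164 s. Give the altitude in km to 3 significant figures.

Required period T = 86164 / 12.5 = 6893.1 s.
From T = 2π√(a³/μ): a = (μ T²/4π²)^(1/3) = (398600 × 6893.1² / 4π²)^(1/3) = 7828 km.
Altitude h = a − R = 7828 − 6370 = 1458 km.

1460 km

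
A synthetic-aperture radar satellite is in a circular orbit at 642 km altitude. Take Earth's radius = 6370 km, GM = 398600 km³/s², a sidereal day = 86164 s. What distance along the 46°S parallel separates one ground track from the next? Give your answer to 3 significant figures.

1890 km

Semi-major axis a = 6370 + 642 = 7012 km. Period T = 2π√(a³/μ) = 2π√(7012³/398600) = 5843.5 s = 97.39 min.
Node shift per orbit = (5843.5/86164) × 360° = 24.41°.
Equatorial spacing = 24.41 × 111.2 km/° = 2714 km.
At 46° latitude, spacing = 2714 × cos(46°) = 1886 km.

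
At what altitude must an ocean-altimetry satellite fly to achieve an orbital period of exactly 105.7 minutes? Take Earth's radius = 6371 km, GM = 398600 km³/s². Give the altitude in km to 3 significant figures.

T = 105.7 min = 6342.0 s.
From T = 2π√(a³/μ): a = (μ T²/4π²)^(1/3) = (398600 × 6342.0² / 4π²)^(1/3) = 7405 km.
Altitude h = a − R = 7405 − 6371 = 1034 km.

1030 km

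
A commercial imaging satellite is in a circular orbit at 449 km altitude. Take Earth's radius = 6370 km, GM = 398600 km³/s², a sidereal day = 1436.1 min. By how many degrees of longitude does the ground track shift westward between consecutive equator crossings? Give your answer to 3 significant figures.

Semi-major axis a = 6370 + 449 = 6819 km. Period T = 2π√(a³/μ) = 2π√(6819³/398600) = 5603.9 s = 93.40 min.
During one orbit Earth rotates (5603.9 / 86166) × 360° = 23.41°.

23.4°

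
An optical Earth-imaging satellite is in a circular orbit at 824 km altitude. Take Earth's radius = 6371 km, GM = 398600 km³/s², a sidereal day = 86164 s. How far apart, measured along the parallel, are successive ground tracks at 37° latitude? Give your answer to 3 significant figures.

Semi-major axis a = 6371 + 824 = 7195 km. Period T = 2π√(a³/μ) = 2π√(7195³/398600) = 6073.8 s = 101.23 min.
Node shift per orbit = (6073.8/86164) × 360° = 25.38°.
Equatorial spacing = 25.38 × 111.2 km/° = 2822 km.
At 37° latitude, spacing = 2822 × cos(37°) = 2254 km.

2250 km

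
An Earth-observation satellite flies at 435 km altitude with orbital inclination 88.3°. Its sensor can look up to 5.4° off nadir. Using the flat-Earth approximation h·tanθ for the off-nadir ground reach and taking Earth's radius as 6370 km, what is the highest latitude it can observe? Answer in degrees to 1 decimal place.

88.7°

For a prograde orbit the ground track reaches latitude ±i = ±88.3°.
Sensor half-swath on the ground ≈ 435·tan(5.4°) = 41 km = 0.37° of latitude.
Maximum observable latitude ≈ 88.3 + 0.37 = 88.7°.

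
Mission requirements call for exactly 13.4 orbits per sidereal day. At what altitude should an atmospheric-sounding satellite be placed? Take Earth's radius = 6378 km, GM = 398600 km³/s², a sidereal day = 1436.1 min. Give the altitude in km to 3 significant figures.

Required period T = 86166 / 13.4 = 6430.3 s.
From T = 2π√(a³/μ): a = (μ T²/4π²)^(1/3) = (398600 × 6430.3² / 4π²)^(1/3) = 7474 km.
Altitude h = a − R = 7474 − 6378 = 1096 km.

1100 km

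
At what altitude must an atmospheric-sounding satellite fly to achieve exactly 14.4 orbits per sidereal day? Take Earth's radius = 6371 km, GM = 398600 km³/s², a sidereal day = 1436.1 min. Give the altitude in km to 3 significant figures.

753 km

Required period T = 86166 / 14.4 = 5983.8 s.
From T = 2π√(a³/μ): a = (μ T²/4π²)^(1/3) = (398600 × 5983.8² / 4π²)^(1/3) = 7124 km.
Altitude h = a − R = 7124 − 6371 = 753 km.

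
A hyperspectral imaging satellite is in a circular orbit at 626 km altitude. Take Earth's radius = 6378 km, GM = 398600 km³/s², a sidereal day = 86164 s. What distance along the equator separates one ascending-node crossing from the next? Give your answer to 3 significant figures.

Semi-major axis a = 6378 + 626 = 7004 km. Period T = 2π√(a³/μ) = 2π√(7004³/398600) = 5833.5 s = 97.23 min.
During one orbit Earth rotates (5833.5 / 86164) × 360° = 24.37°.
At the equator that is 24.37° × (2π·6378/360) km/° = 24.37 × 111.3 = 2713 km.

2710 km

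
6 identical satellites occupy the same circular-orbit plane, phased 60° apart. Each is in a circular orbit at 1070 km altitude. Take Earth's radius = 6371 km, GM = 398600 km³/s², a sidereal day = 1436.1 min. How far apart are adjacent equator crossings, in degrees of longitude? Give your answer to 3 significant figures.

4.45°

Semi-major axis a = 6371 + 1070 = 7441 km. Period T = 2π√(a³/μ) = 2π√(7441³/398600) = 6387.9 s = 106.47 min.
Single-satellite node shift = (6387.9/86166) × 360° = 26.69°.
With 6 satellites evenly phased, successive equator crossings are 26.69/6 = 4.448° apart.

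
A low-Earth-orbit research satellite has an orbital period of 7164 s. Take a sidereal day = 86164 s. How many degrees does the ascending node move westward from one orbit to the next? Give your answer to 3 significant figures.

During one orbit Earth rotates (7164.0 / 86164) × 360° = 29.93°.

29.9°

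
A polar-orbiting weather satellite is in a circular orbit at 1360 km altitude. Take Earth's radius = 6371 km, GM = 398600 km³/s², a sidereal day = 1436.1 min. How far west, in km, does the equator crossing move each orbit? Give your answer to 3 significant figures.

3140 km

Semi-major axis a = 6371 + 1360 = 7731 km. Period T = 2π√(a³/μ) = 2π√(7731³/398600) = 6765.0 s = 112.75 min.
During one orbit Earth rotates (6765.0 / 86166) × 360° = 28.26°.
At the equator that is 28.26° × (2π·6371/360) km/° = 28.26 × 111.2 = 3143 km.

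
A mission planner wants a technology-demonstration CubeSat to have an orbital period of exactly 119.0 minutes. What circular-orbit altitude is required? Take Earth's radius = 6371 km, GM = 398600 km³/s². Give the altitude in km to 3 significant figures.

1640 km

T = 119.0 min = 7140.0 s.
From T = 2π√(a³/μ): a = (μ T²/4π²)^(1/3) = (398600 × 7140.0² / 4π²)^(1/3) = 8014 km.
Altitude h = a − R = 8014 − 6371 = 1643 km.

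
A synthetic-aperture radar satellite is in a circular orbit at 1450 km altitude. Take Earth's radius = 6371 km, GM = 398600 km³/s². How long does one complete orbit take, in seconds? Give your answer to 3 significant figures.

6880 seconds

Semi-major axis a = 6371 + 1450 = 7821 km. Period T = 2π√(a³/μ) = 2π√(7821³/398600) = 6883.4 s = 114.72 min.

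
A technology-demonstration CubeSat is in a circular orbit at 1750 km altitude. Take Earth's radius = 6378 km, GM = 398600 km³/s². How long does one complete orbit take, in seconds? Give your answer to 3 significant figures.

7290 seconds

Semi-major axis a = 6378 + 1750 = 8128 km. Period T = 2π√(a³/μ) = 2π√(8128³/398600) = 7292.7 s = 121.54 min.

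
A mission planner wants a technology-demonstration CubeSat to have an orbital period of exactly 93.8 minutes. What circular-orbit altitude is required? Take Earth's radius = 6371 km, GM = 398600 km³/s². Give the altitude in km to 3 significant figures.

T = 93.8 min = 5628.0 s.
From T = 2π√(a³/μ): a = (μ T²/4π²)^(1/3) = (398600 × 5628.0² / 4π²)^(1/3) = 6839 km.
Altitude h = a − R = 6839 − 6371 = 468 km.

468 km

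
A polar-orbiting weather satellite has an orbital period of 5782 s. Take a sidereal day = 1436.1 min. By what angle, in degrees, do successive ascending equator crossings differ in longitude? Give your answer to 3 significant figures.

During one orbit Earth rotates (5782.0 / 86166) × 360° = 24.16°.

24.2°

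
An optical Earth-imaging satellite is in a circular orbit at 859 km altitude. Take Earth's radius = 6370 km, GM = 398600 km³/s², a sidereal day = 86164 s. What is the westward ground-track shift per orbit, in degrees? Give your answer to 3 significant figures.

25.6°

Semi-major axis a = 6370 + 859 = 7229 km. Period T = 2π√(a³/μ) = 2π√(7229³/398600) = 6116.9 s = 101.95 min.
During one orbit Earth rotates (6116.9 / 86164) × 360° = 25.56°.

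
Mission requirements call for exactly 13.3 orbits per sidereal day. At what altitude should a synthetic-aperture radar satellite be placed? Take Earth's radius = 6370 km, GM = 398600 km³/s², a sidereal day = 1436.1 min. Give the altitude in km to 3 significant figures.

Required period T = 86166 / 13.3 = 6478.6 s.
From T = 2π√(a³/μ): a = (μ T²/4π²)^(1/3) = (398600 × 6478.6² / 4π²)^(1/3) = 7511 km.
Altitude h = a − R = 7511 − 6370 = 1141 km.

1140 km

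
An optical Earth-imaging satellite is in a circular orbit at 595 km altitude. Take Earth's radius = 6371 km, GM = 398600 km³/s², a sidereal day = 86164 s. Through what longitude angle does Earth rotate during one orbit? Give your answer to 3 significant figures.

24.2°

Semi-major axis a = 6371 + 595 = 6966 km. Period T = 2π√(a³/μ) = 2π√(6966³/398600) = 5786.1 s = 96.44 min.
During one orbit Earth rotates (5786.1 / 86164) × 360° = 24.17°.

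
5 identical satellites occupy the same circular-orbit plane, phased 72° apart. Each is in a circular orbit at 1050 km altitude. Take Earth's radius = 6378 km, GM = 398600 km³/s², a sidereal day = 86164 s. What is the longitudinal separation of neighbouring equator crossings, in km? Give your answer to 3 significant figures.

593 km

Semi-major axis a = 6378 + 1050 = 7428 km. Period T = 2π√(a³/μ) = 2π√(7428³/398600) = 6371.2 s = 106.19 min.
Single-satellite node shift = (6371.2/86164) × 360° = 26.62°.
With 5 satellites evenly phased, successive equator crossings are 26.62/5 = 5.324° apart.
That is 5.324 × 111.3 = 593 km at the equator.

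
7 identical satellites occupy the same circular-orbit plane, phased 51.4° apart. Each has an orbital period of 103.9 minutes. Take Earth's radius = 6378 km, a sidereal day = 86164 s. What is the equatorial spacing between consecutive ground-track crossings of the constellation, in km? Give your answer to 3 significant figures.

414 km

T = 103.9 min = 6234.0 s.
Single-satellite node shift = (6234.0/86164) × 360° = 26.05°.
With 7 satellites evenly phased, successive equator crossings are 26.05/7 = 3.721° apart.
That is 3.721 × 111.3 = 414 km at the equator.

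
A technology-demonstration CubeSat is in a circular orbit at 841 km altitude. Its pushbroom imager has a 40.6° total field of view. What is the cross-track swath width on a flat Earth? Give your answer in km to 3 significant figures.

622 km

Half-angle = 40.6°/2 = 20.3°.
Swath width ≈ 2h·tan(θ/2) = 2 × 841 × tan(20.3°) = 622.2 km.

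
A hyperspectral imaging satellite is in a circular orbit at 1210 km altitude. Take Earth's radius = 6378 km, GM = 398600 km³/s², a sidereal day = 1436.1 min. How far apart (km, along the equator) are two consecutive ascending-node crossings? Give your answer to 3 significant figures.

3060 km

Semi-major axis a = 6378 + 1210 = 7588 km. Period T = 2π√(a³/μ) = 2π√(7588³/398600) = 6578.1 s = 109.64 min.
During one orbit Earth rotates (6578.1 / 86166) × 360° = 27.48°.
At the equator that is 27.48° × (2π·6378/360) km/° = 27.48 × 111.3 = 3059 km.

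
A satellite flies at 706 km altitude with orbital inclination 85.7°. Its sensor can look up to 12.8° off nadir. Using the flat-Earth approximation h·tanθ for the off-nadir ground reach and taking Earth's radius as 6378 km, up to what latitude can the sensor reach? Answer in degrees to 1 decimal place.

For a prograde orbit the ground track reaches latitude ±i = ±85.7°.
Sensor half-swath on the ground ≈ 706·tan(12.8°) = 160 km = 1.44° of latitude.
Maximum observable latitude ≈ 85.7 + 1.44 = 87.1°.

87.1°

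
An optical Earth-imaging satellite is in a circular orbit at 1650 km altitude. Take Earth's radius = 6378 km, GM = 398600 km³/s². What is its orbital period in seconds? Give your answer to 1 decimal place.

7158.5 seconds

Semi-major axis a = 6378 + 1650 = 8028 km. Period T = 2π√(a³/μ) = 2π√(8028³/398600) = 7158.5 s = 119.31 min.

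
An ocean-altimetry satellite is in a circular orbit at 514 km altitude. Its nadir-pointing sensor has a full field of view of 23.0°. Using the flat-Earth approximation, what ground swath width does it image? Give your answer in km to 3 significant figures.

209 km

Half-angle = 23.0°/2 = 11.5°.
Swath width ≈ 2h·tan(θ/2) = 2 × 514 × tan(11.5°) = 209.1 km.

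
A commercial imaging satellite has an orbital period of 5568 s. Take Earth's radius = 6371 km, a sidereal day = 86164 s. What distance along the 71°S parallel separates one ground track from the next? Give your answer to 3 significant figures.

842 km

Node shift per orbit = (5568.0/86164) × 360° = 23.26°.
Equatorial spacing = 23.26 × 111.2 km/° = 2587 km.
At 71° latitude, spacing = 2587 × cos(71°) = 842 km.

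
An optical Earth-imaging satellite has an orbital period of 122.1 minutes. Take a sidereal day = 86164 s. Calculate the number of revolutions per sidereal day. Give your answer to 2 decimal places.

11.76

T = 122.1 min = 7326.0 s.
Orbits per sidereal day = 86164 / 7326.0 = 11.761.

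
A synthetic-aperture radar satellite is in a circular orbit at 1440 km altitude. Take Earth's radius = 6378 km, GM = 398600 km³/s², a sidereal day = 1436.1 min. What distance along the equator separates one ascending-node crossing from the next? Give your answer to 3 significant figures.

Semi-major axis a = 6378 + 1440 = 7818 km. Period T = 2π√(a³/μ) = 2π√(7818³/398600) = 6879.5 s = 114.66 min.
During one orbit Earth rotates (6879.5 / 86166) × 360° = 28.74°.
At the equator that is 28.74° × (2π·6378/360) km/° = 28.74 × 111.3 = 3200 km.

3200 km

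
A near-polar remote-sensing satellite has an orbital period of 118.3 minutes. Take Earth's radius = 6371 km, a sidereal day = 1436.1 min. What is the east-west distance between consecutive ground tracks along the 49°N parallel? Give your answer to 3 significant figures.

2160 km

T = 118.3 min = 7098.0 s.
Node shift per orbit = (7098.0/86166) × 360° = 29.66°.
Equatorial spacing = 29.66 × 111.2 km/° = 3298 km.
At 49° latitude, spacing = 3298 × cos(49°) = 2163 km.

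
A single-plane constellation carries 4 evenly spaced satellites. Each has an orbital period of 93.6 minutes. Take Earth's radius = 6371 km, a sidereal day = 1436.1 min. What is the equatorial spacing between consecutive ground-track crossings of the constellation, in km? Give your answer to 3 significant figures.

T = 93.6 min = 5616.0 s.
Single-satellite node shift = (5616.0/86166) × 360° = 23.46°.
With 4 satellites evenly phased, successive equator crossings are 23.46/4 = 5.866° apart.
That is 5.866 × 111.2 = 652 km at the equator.

652 km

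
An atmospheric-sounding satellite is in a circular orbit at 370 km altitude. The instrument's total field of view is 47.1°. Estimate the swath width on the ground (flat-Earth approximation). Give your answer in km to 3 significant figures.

323 km

Half-angle = 47.1°/2 = 23.55°.
Swath width ≈ 2h·tan(θ/2) = 2 × 370 × tan(23.55°) = 322.5 km.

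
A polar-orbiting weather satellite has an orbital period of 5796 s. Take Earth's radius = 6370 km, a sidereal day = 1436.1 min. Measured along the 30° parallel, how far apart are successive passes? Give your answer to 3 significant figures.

2330 km

Node shift per orbit = (5796.0/86166) × 360° = 24.22°.
Equatorial spacing = 24.22 × 111.2 km/° = 2692 km.
At 30° latitude, spacing = 2692 × cos(30°) = 2332 km.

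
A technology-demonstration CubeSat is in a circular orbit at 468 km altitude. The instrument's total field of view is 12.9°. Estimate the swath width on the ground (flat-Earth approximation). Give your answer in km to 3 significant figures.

106 km

Half-angle = 12.9°/2 = 6.45°.
Swath width ≈ 2h·tan(θ/2) = 2 × 468 × tan(6.45°) = 105.8 km.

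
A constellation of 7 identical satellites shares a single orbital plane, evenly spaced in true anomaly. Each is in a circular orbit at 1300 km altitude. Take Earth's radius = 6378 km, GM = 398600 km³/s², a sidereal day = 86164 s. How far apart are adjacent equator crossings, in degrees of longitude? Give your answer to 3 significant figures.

Semi-major axis a = 6378 + 1300 = 7678 km. Period T = 2π√(a³/μ) = 2π√(7678³/398600) = 6695.5 s = 111.59 min.
Single-satellite node shift = (6695.5/86164) × 360° = 27.97°.
With 7 satellites evenly phased, successive equator crossings are 27.97/7 = 3.996° apart.

4.00°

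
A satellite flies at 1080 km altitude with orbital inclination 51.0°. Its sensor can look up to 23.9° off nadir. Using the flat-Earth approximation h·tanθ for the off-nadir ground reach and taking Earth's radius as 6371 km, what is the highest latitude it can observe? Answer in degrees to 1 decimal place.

55.3°

For a prograde orbit the ground track reaches latitude ±i = ±51.0°.
Sensor half-swath on the ground ≈ 1080·tan(23.9°) = 479 km = 4.30° of latitude.
Maximum observable latitude ≈ 51.0 + 4.30 = 55.3°.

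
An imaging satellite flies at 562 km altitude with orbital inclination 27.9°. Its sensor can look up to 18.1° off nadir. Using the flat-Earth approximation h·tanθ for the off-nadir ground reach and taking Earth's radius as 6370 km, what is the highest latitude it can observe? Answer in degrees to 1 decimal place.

For a prograde orbit the ground track reaches latitude ±i = ±27.9°.
Sensor half-swath on the ground ≈ 562·tan(18.1°) = 184 km = 1.65° of latitude.
Maximum observable latitude ≈ 27.9 + 1.65 = 29.6°.

29.6°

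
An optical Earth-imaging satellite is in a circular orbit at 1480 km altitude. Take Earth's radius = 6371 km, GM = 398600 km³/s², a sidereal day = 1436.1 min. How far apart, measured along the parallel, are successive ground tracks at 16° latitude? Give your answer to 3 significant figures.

Semi-major axis a = 6371 + 1480 = 7851 km. Period T = 2π√(a³/μ) = 2π√(7851³/398600) = 6923.1 s = 115.38 min.
Node shift per orbit = (6923.1/86166) × 360° = 28.92°.
Equatorial spacing = 28.92 × 111.2 km/° = 3216 km.
At 16° latitude, spacing = 3216 × cos(16°) = 3092 km.

3090 km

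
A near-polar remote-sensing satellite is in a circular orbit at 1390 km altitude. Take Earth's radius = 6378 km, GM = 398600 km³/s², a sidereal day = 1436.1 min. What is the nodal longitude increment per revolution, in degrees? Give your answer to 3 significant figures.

28.5°

Semi-major axis a = 6378 + 1390 = 7768 km. Period T = 2π√(a³/μ) = 2π√(7768³/398600) = 6813.6 s = 113.56 min.
During one orbit Earth rotates (6813.6 / 86166) × 360° = 28.47°.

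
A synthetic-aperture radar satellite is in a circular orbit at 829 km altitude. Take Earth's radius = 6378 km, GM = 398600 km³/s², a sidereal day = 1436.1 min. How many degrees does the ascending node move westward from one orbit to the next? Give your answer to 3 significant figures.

25.4°

Semi-major axis a = 6378 + 829 = 7207 km. Period T = 2π√(a³/μ) = 2π√(7207³/398600) = 6089.0 s = 101.48 min.
During one orbit Earth rotates (6089.0 / 86166) × 360° = 25.44°.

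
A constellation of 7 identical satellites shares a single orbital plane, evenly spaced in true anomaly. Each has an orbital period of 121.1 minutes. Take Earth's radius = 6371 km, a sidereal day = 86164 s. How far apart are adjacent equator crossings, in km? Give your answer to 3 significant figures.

T = 121.1 min = 7266.0 s.
Single-satellite node shift = (7266.0/86164) × 360° = 30.36°.
With 7 satellites evenly phased, successive equator crossings are 30.36/7 = 4.337° apart.
That is 4.337 × 111.2 = 482 km at the equator.

482 km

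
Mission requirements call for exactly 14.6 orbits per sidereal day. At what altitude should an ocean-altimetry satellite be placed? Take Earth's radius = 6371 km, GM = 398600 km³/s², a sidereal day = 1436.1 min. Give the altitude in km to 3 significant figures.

Required period T = 86166 / 14.6 = 5901.8 s.
From T = 2π√(a³/μ): a = (μ T²/4π²)^(1/3) = (398600 × 5901.8² / 4π²)^(1/3) = 7059 km.
Altitude h = a − R = 7059 − 6371 = 688 km.

688 km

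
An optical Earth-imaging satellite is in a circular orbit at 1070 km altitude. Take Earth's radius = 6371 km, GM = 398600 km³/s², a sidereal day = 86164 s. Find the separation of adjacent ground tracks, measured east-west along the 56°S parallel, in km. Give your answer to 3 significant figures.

1660 km

Semi-major axis a = 6371 + 1070 = 7441 km. Period T = 2π√(a³/μ) = 2π√(7441³/398600) = 6387.9 s = 106.47 min.
Node shift per orbit = (6387.9/86164) × 360° = 26.69°.
Equatorial spacing = 26.69 × 111.2 km/° = 2968 km.
At 56° latitude, spacing = 2968 × cos(56°) = 1660 km.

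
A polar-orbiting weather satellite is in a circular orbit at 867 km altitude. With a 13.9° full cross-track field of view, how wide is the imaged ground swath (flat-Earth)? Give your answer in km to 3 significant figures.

Half-angle = 13.9°/2 = 6.95°.
Swath width ≈ 2h·tan(θ/2) = 2 × 867 × tan(6.95°) = 211.4 km.

211 km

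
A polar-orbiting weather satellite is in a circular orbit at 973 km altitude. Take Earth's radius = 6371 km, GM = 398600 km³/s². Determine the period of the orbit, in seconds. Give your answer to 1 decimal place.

Semi-major axis a = 6371 + 973 = 7344 km. Period T = 2π√(a³/μ) = 2π√(7344³/398600) = 6263.4 s = 104.39 min.

6263.4 seconds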